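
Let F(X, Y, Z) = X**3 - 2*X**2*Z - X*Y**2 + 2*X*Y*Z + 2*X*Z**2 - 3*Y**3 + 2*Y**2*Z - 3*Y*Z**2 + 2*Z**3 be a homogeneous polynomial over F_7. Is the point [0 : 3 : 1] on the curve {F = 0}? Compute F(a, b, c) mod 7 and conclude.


F(0,3,1) ≡ 0 (mod 7); P is on the curve.

Evaluate F(0, 3, 1) term-by-term (mod 7).
  X**3 ↦ 1·0·1·1 = 0
  -2*X**2*Z ↦ -2·0·1·1 = 0
  -X*Y**2 ↦ -1·0·9·1 = 0
  2*X*Y*Z ↦ 2·0·3·1 = 0
  2*X*Z**2 ↦ 2·0·1·1 = 0
  -3*Y**3 ↦ -3·1·27·1 = -81
  2*Y**2*Z ↦ 2·1·9·1 = 18
  -3*Y*Z**2 ↦ -3·1·3·1 = -9
  2*Z**3 ↦ 2·1·1·1 = 2
Sum: F(0, 3, 1) = (0) + (0) + (0) + (0) + (0) + (-81) + (18) + (-9) + (2) = -70.
Reducing mod 7: -70 ≡ 0 (mod 7).
Since F(a, b, c) ≡ 0 (mod 7), P lies on the curve.


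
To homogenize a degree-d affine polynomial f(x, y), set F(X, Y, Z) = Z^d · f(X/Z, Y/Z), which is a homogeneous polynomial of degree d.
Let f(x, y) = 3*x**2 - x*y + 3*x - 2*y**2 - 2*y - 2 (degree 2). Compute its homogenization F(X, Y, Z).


F(X, Y, Z) = 3*X**2 - X*Y + 3*X*Z - 2*Y**2 - 2*Y*Z - 2*Z**2

deg(f) = 2.
Substitute x = X/Z, y = Y/Z into f, then multiply by Z^2.
  monomial 3·x^2·y^0 ↦ 3·X^2·Y^0·Z^0.
  monomial -1·x^1·y^1 ↦ -1·X^1·Y^1·Z^0.
  monomial 3·x^1·y^0 ↦ 3·X^1·Y^0·Z^1.
  monomial -2·x^0·y^2 ↦ -2·X^0·Y^2·Z^0.
  monomial -2·x^0·y^1 ↦ -2·X^0·Y^1·Z^1.
  monomial -2·x^0·y^0 ↦ -2·X^0·Y^0·Z^2.
Collecting: F(X, Y, Z) = 3*X**2 - X*Y + 3*X*Z - 2*Y**2 - 2*Y*Z - 2*Z**2.


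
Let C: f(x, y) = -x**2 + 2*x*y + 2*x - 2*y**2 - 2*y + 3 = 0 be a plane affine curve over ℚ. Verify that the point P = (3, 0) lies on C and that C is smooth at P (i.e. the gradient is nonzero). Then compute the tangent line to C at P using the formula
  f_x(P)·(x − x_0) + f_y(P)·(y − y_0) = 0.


Tangent line at P: -4*x + 4*y + 12 = 0.

Step 1: f(3, 0) = 0, so P lies on C.
Step 2: partial derivatives
  f_x(x, y) = -2*x + 2*y + 2, f_y(x, y) = 2*x - 4*y - 2.
  f_x(P) = -4, f_y(P) = 4 (gradient nonzero, so P is smooth).
Step 3: tangent line at P: -4·(x − 3) + 4·(y − 0) = 0.
Expanding: -4*x + 4*y + 12 = 0.


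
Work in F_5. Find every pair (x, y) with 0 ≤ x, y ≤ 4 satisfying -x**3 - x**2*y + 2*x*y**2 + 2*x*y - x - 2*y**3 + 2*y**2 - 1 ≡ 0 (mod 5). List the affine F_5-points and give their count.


Affine F_5-points: {(1, 1)}; count = 1.

For each of the 25 pairs (x, y) ∈ F_5², evaluate f(x, y) mod 5. Record the zeros.
  x = 0: [0↦4, 1↦4, 2↦1, 3↦3, 4↦3]  zeros at y ∈ ∅
  x = 1: [0↦2, 1↦0, 2↦4, 3↦2, 4↦2]  zeros at y ∈ {1}
  x = 2: [0↦4, 1↦3, 2↦2, 3↦4, 4↦2]  zeros at y ∈ ∅
  x = 3: [0↦4, 1↦2, 2↦4, 3↦3, 4↦2]  zeros at y ∈ ∅
  x = 4: [0↦1, 1↦1, 2↦4, 3↦3, 4↦1]  zeros at y ∈ ∅
Collecting zeros: affine points = {(1, 1)}.
Total count |C(F_5)_aff| = 1.


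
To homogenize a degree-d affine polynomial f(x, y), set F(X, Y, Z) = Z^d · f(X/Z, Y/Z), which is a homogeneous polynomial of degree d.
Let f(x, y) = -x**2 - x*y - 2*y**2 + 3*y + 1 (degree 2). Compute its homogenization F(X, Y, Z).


F(X, Y, Z) = -X**2 - X*Y - 2*Y**2 + 3*Y*Z + Z**2

deg(f) = 2.
Substitute x = X/Z, y = Y/Z into f, then multiply by Z^2.
  monomial -1·x^2·y^0 ↦ -1·X^2·Y^0·Z^0.
  monomial -1·x^1·y^1 ↦ -1·X^1·Y^1·Z^0.
  monomial -2·x^0·y^2 ↦ -2·X^0·Y^2·Z^0.
  monomial 3·x^0·y^1 ↦ 3·X^0·Y^1·Z^1.
  monomial 1·x^0·y^0 ↦ 1·X^0·Y^0·Z^2.
Collecting: F(X, Y, Z) = -X**2 - X*Y - 2*Y**2 + 3*Y*Z + Z**2.


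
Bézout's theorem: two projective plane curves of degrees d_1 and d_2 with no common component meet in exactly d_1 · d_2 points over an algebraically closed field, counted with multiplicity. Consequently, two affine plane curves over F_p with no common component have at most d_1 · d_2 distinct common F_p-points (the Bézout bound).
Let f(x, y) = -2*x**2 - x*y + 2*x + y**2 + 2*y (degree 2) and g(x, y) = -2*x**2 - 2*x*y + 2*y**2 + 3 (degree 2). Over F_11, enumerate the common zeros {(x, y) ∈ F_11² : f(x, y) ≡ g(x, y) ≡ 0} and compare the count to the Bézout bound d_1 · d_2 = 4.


Common zeros: {(0, 9), (2, 9), (6, 10), (9, 2)}; count = 4; Bézout bound = 4.

deg(f) = 2, deg(g) = 2, so Bézout bound = 4.
Scan x ∈ F_11. For each x, list the y ∈ F_11 with f(x, y) ≡ 0 and those with g(x, y) ≡ 0 (mod 11); the common zeros in that column are the intersection.
  x = 0: f ≡ 0 at y ∈ {0, 9}; g ≡ 0 at y ∈ {2, 9}; common: {9}.
  x = 1: f ≡ 0 at y ∈ {0, 10}; g ≡ 0 at y ∈ ∅; common: ∅.
  x = 2: f ≡ 0 at y ∈ {2, 9}; g ≡ 0 at y ∈ {4, 9}; common: {9}.
  x = 3: f ≡ 0 at y ∈ {4, 8}; g ≡ 0 at y ∈ ∅; common: ∅.
  x = 4: f ≡ 0 at y ∈ {6, 7}; g ≡ 0 at y ∈ ∅; common: ∅.
  x = 5: f ≡ 0 at y ∈ {6, 8}; g ≡ 0 at y ∈ {1, 4}; common: ∅.
  x = 6: f ≡ 0 at y ∈ {5, 10}; g ≡ 0 at y ∈ {7, 10}; common: {10}.
  x = 7: f ≡ 0 at y ∈ {1, 4}; g ≡ 0 at y ∈ ∅; common: ∅.
  x = 8: f ≡ 0 at y ∈ {3}; g ≡ 0 at y ∈ ∅; common: ∅.
  x = 9: f ≡ 0 at y ∈ {2, 5}; g ≡ 0 at y ∈ {2, 7}; common: {2}.
  x = 10: f ≡ 0 at y ∈ {1, 7}; g ≡ 0 at y ∈ ∅; common: ∅.
Collecting: common zeros = {(0, 9), (2, 9), (6, 10), (9, 2)}, so the count is 4.
Comparison with the Bézout bound: 4 ≤ 4 = deg(f)·deg(g), as expected for curves with no common component (the bound is attained).


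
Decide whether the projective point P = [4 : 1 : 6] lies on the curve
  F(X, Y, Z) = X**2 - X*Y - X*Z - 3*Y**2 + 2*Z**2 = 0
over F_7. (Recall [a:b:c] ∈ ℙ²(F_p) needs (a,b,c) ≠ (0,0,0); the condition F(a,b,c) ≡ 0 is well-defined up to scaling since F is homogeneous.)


F(4,1,6) ≡ 1 (mod 7); P is NOT on the curve.

Evaluate F(4, 1, 6) term-by-term (mod 7).
  X**2 ↦ 1·16·1·1 = 16
  -X*Y ↦ -1·4·1·1 = -4
  -X*Z ↦ -1·4·1·6 = -24
  -3*Y**2 ↦ -3·1·1·1 = -3
  2*Z**2 ↦ 2·1·1·36 = 72
Sum: F(4, 1, 6) = (16) + (-4) + (-24) + (-3) + (72) = 57.
Reducing mod 7: 57 ≡ 1 (mod 7).
Since F(a, b, c) ≡ 1 ≠ 0 (mod 7), P does NOT lie on the curve.


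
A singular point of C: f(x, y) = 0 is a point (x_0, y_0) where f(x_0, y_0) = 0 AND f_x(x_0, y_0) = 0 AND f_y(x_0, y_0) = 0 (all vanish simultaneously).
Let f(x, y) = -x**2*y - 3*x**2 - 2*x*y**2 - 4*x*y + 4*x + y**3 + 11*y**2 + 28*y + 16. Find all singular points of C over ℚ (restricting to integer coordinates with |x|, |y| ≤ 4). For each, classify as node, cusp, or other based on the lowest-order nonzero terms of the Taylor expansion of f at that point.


Singular points: {(2, -2)}; classification: node.

Compute partial derivatives:
  f_x = -2*x*y - 6*x - 2*y**2 - 4*y + 4.
  f_y = -x**2 - 4*x*y - 4*x + 3*y**2 + 22*y + 28.
Scan x_0 ∈ {−4, ..., 4}. For each x_0, f_y(x_0, y) is a polynomial in y; find its integer roots y ∈ {−4, ..., 4}, then test f_x and f at those candidates.
  x = -4: f_y(-4, y) = 3*y**2 + 38*y + 28; no integer root y with |y| ≤ 4.
  x = -3: f_y(-3, y) = 3*y**2 + 34*y + 31; vanishes at y ∈ {-1}. (-3, -1): f_x = 18 ≠ 0.
  x = -2: f_y(-2, y) = 3*y**2 + 30*y + 32; no integer root y with |y| ≤ 4.
  x = -1: f_y(-1, y) = 3*y**2 + 26*y + 31; no integer root y with |y| ≤ 4.
  x = 0: f_y(0, y) = 3*y**2 + 22*y + 28; no integer root y with |y| ≤ 4.
  x = 1: f_y(1, y) = 3*y**2 + 18*y + 23; no integer root y with |y| ≤ 4.
  x = 2: f_y(2, y) = 3*y**2 + 14*y + 16; vanishes at y ∈ {-2}. (2, -2): f_x = 0, f = 0 — SINGULAR.
  x = 3: f_y(3, y) = 3*y**2 + 10*y + 7; vanishes at y ∈ {-1}. (3, -1): f_x = -6 ≠ 0.
  x = 4: f_y(4, y) = 3*y**2 + 6*y - 4; no integer root y with |y| ≤ 4.
Only singular point on the grid: (2, -2).
Classify: substitute x = 2 + u, y = -2 + v and expand: f = -u**2*v - u**2 - 2*u*v**2 + v**3 + v**2.
No constant or linear terms (consistent with a singular point). Quadratic part: -u**2 + v**2. Cubic part: -u**2*v - 2*u*v**2 + v**3.
The quadratic part v**2 - u**2 = (v − u)(v + u) splits into two distinct linear factors, so there are two distinct tangent lines y − -2 = ±(x − 2) — this is a node (ordinary double point).
Classification: node.


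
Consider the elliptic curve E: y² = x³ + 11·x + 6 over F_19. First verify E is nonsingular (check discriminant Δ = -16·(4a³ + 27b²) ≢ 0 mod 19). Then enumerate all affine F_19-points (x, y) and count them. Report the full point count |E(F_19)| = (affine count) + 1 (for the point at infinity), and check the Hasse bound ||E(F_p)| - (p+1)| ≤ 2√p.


Affine points = {(0, 5), (0, 14), (2, 6), (2, 13), (3, 3), (3, 16), (4, 0), (8, 6), (8, 13), (9, 6), (9, 13), (12, 2), (12, 17), (13, 3), (13, 16), (14, 4), (14, 15)}; affine count = 17; |E(F_19)| = 18.

Discriminant check: Δ ∝ 4a³ + 27b² = 4·11³ + 27·6² = 4·1331 + 27·36 ≡ 7 (mod 19). Nonzero ⇒ E is nonsingular.
For each x ∈ F_19, compute rhs = x³ + 11·x + 6 mod 19, then count y ∈ F_19 with y² ≡ rhs.
  x = 0: rhs = 6, matching y values: 5, 14 (2 points).
  x = 1: rhs = 18, matching y values: none (0 points).
  x = 2: rhs = 17, matching y values: 6, 13 (2 points).
  x = 3: rhs = 9, matching y values: 3, 16 (2 points).
  x = 4: rhs = 0, matching y values: 0 (1 points).
  x = 5: rhs = 15, matching y values: none (0 points).
  x = 6: rhs = 3, matching y values: none (0 points).
  x = 7: rhs = 8, matching y values: none (0 points).
  x = 8: rhs = 17, matching y values: 6, 13 (2 points).
  x = 9: rhs = 17, matching y values: 6, 13 (2 points).
  x = 10: rhs = 14, matching y values: none (0 points).
  x = 11: rhs = 14, matching y values: none (0 points).
  x = 12: rhs = 4, matching y values: 2, 17 (2 points).
  x = 13: rhs = 9, matching y values: 3, 16 (2 points).
  x = 14: rhs = 16, matching y values: 4, 15 (2 points).
  x = 15: rhs = 12, matching y values: none (0 points).
  x = 16: rhs = 3, matching y values: none (0 points).
  x = 17: rhs = 14, matching y values: none (0 points).
  x = 18: rhs = 13, matching y values: none (0 points).
Total affine count: 17.
Full point count |E(F_19)| = 17 + 1 = 18.
Hasse bound: |18 − (19+1)| = |-2| = 2 ≤ 2√19 ≈ 8.7178 ✓.


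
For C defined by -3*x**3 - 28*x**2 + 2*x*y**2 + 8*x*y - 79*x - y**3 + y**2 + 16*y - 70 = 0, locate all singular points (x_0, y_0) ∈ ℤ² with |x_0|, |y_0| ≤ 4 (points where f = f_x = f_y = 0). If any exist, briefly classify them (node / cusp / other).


Singular points: {(-3, -2)}; classification: node.

Compute partial derivatives:
  f_x = -9*x**2 - 56*x + 2*y**2 + 8*y - 79.
  f_y = 4*x*y + 8*x - 3*y**2 + 2*y + 16.
Scan x_0 ∈ {−4, ..., 4}. For each x_0, f_y(x_0, y) is a polynomial in y; find its integer roots y ∈ {−4, ..., 4}, then test f_x and f at those candidates.
  x = -4: f_y(-4, y) = -3*y**2 - 14*y - 16; vanishes at y ∈ {-2}. (-4, -2): f_x = -7 ≠ 0.
  x = -3: f_y(-3, y) = -3*y**2 - 10*y - 8; vanishes at y ∈ {-2}. (-3, -2): f_x = 0, f = 0 — SINGULAR.
  x = -2: f_y(-2, y) = -3*y**2 - 6*y; vanishes at y ∈ {-2, 0}. (-2, -2): f_x = -11 ≠ 0; (-2, 0): f_x = -3 ≠ 0.
  x = -1: f_y(-1, y) = -3*y**2 - 2*y + 8; vanishes at y ∈ {-2}. (-1, -2): f_x = -40 ≠ 0.
  x = 0: f_y(0, y) = -3*y**2 + 2*y + 16; vanishes at y ∈ {-2}. (0, -2): f_x = -87 ≠ 0.
  x = 1: f_y(1, y) = -3*y**2 + 6*y + 24; vanishes at y ∈ {-2, 4}. (1, -2): f_x = -152 ≠ 0; (1, 4): f_x = -80 ≠ 0.
  x = 2: f_y(2, y) = -3*y**2 + 10*y + 32; vanishes at y ∈ {-2}. (2, -2): f_x = -235 ≠ 0.
  x = 3: f_y(3, y) = -3*y**2 + 14*y + 40; vanishes at y ∈ {-2}. (3, -2): f_x = -336 ≠ 0.
  x = 4: f_y(4, y) = -3*y**2 + 18*y + 48; vanishes at y ∈ {-2}. (4, -2): f_x = -455 ≠ 0.
Only singular point on the grid: (-3, -2).
Classify: substitute x = -3 + u, y = -2 + v and expand: f = -3*u**3 - u**2 + 2*u*v**2 - v**3 + v**2.
No constant or linear terms (consistent with a singular point). Quadratic part: -u**2 + v**2. Cubic part: -3*u**3 + 2*u*v**2 - v**3.
The quadratic part v**2 - u**2 = (v − u)(v + u) splits into two distinct linear factors, so there are two distinct tangent lines y − -2 = ±(x − -3) — this is a node (ordinary double point).
Classification: node.


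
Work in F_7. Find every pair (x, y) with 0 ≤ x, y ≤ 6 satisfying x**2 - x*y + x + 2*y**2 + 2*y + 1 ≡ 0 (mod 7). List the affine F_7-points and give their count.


Affine F_7-points: {(2, 0), (3, 1), (3, 3), (4, 0), (4, 1), (6, 3), (6, 6)}; count = 7.

For each of the 49 pairs (x, y) ∈ F_7², evaluate f(x, y) mod 7. Record the zeros.
  x = 0: [0↦1, 1↦5, 2↦6, 3↦4, 4↦6, 5↦5, 6↦1]  zeros at y ∈ ∅
  x = 1: [0↦3, 1↦6, 2↦6, 3↦3, 4↦4, 5↦2, 6↦4]  zeros at y ∈ ∅
  x = 2: [0↦0, 1↦2, 2↦1, 3↦4, 4↦4, 5↦1, 6↦2]  zeros at y ∈ {0}
  x = 3: [0↦6, 1↦0, 2↦5, 3↦0, 4↦6, 5↦2, 6↦2]  zeros at y ∈ {1, 3}
  x = 4: [0↦0, 1↦0, 2↦4, 3↦5, 4↦3, 5↦5, 6↦4]  zeros at y ∈ {0, 1}
  x = 5: [0↦3, 1↦2, 2↦5, 3↦5, 4↦2, 5↦3, 6↦1]  zeros at y ∈ ∅
  x = 6: [0↦1, 1↦6, 2↦1, 3↦0, 4↦3, 5↦3, 6↦0]  zeros at y ∈ {3, 6}
Collecting zeros: affine points = {(2, 0), (3, 1), (3, 3), (4, 0), (4, 1), (6, 3), (6, 6)}.
Total count |C(F_7)_aff| = 7.


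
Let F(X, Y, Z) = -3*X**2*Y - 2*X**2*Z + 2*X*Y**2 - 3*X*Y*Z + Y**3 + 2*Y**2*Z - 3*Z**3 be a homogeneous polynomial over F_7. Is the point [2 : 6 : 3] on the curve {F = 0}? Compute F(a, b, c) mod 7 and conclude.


F(2,6,3) ≡ 4 (mod 7); P is NOT on the curve.

Evaluate F(2, 6, 3) term-by-term (mod 7).
  -3*X**2*Y ↦ -3·4·6·1 = -72
  -2*X**2*Z ↦ -2·4·1·3 = -24
  2*X*Y**2 ↦ 2·2·36·1 = 144
  -3*X*Y*Z ↦ -3·2·6·3 = -108
  Y**3 ↦ 1·1·216·1 = 216
  2*Y**2*Z ↦ 2·1·36·3 = 216
  -3*Z**3 ↦ -3·1·1·27 = -81
Sum: F(2, 6, 3) = (-72) + (-24) + (144) + (-108) + (216) + (216) + (-81) = 291.
Reducing mod 7: 291 ≡ 4 (mod 7).
Since F(a, b, c) ≡ 4 ≠ 0 (mod 7), P does NOT lie on the curve.


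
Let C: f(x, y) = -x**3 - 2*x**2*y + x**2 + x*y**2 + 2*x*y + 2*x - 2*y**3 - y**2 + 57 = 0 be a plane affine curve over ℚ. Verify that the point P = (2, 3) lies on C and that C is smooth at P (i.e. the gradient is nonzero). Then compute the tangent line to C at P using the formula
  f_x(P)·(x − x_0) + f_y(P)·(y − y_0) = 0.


Tangent line at P: -15*x - 52*y + 186 = 0.

Step 1: f(2, 3) = 0, so P lies on C.
Step 2: partial derivatives
  f_x(x, y) = -3*x**2 - 4*x*y + 2*x + y**2 + 2*y + 2, f_y(x, y) = -2*x**2 + 2*x*y + 2*x - 6*y**2 - 2*y.
  f_x(P) = -15, f_y(P) = -52 (gradient nonzero, so P is smooth).
Step 3: tangent line at P: -15·(x − 2) + -52·(y − 3) = 0.
Expanding: -15*x - 52*y + 186 = 0.


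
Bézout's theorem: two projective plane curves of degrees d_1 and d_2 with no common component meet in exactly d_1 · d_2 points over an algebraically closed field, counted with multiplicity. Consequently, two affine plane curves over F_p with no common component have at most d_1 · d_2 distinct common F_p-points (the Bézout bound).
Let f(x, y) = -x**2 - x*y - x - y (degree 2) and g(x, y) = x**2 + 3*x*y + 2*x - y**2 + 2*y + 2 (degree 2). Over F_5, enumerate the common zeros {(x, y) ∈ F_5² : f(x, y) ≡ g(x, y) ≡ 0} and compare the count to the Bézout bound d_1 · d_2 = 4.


Common zeros: {(2, 3), (3, 2), (4, 2)}; count = 3; Bézout bound = 4.

deg(f) = 2, deg(g) = 2, so Bézout bound = 4.
Scan x ∈ F_5. For each x, list the y ∈ F_5 with f(x, y) ≡ 0 and those with g(x, y) ≡ 0 (mod 5); the common zeros in that column are the intersection.
  x = 0: f ≡ 0 at y ∈ {0}; g ≡ 0 at y ∈ ∅; common: ∅.
  x = 1: f ≡ 0 at y ∈ {4}; g ≡ 0 at y ∈ {0}; common: ∅.
  x = 2: f ≡ 0 at y ∈ {3}; g ≡ 0 at y ∈ {0, 3}; common: {3}.
  x = 3: f ≡ 0 at y ∈ {2}; g ≡ 0 at y ∈ {2, 4}; common: {2}.
  x = 4: f ≡ 0 at y ∈ {0, 1, 2, 3, 4}; g ≡ 0 at y ∈ {2}; common: {2}.
Collecting: common zeros = {(2, 3), (3, 2), (4, 2)}, so the count is 3.
Comparison with the Bézout bound: 3 ≤ 4 = deg(f)·deg(g), as expected for curves with no common component (the affine F_5-count falls short of the bound because intersections may lie at infinity, over extension fields, or carry multiplicity).


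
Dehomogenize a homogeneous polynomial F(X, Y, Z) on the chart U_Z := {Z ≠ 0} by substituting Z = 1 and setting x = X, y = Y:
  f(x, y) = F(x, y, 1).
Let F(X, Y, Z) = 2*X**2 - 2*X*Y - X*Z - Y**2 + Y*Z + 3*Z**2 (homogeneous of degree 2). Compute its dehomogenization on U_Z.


f(x, y) = 2*x**2 - 2*x*y - x - y**2 + y + 3

On U_Z we set Z = 1. Each monomial c·X^i·Y^j·Z^k in F becomes c·x^i·y^j·1^k = c·x^i·y^j.
Substituting Z = 1: F(X, Y, 1) = 2*x**2 - 2*x*y - x - y**2 + y + 3.
Note: deg(f) ≤ deg(F) = 2; strict inequality happens when F is divisible by Z (lost terms).


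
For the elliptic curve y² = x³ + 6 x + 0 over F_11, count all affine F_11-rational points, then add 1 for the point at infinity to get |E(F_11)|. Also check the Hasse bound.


Affine points = {(0, 0), (2, 3), (2, 8), (3, 1), (3, 10), (4, 0), (5, 1), (5, 10), (7, 0), (10, 2), (10, 9)}; affine count = 11; |E(F_11)| = 12.

Discriminant check: Δ ∝ 4a³ + 27b² = 4·6³ + 27·0² = 4·216 + 27·0 ≡ 6 (mod 11). Nonzero ⇒ E is nonsingular.
For each x ∈ F_11, compute rhs = x³ + 6·x + 0 mod 11, then count y ∈ F_11 with y² ≡ rhs.
  x = 0: rhs = 0, matching y values: 0 (1 points).
  x = 1: rhs = 7, matching y values: none (0 points).
  x = 2: rhs = 9, matching y values: 3, 8 (2 points).
  x = 3: rhs = 1, matching y values: 1, 10 (2 points).
  x = 4: rhs = 0, matching y values: 0 (1 points).
  x = 5: rhs = 1, matching y values: 1, 10 (2 points).
  x = 6: rhs = 10, matching y values: none (0 points).
  x = 7: rhs = 0, matching y values: 0 (1 points).
  x = 8: rhs = 10, matching y values: none (0 points).
  x = 9: rhs = 2, matching y values: none (0 points).
  x = 10: rhs = 4, matching y values: 2, 9 (2 points).
Total affine count: 11.
Full point count |E(F_11)| = 11 + 1 = 12.
Hasse bound: |12 − (11+1)| = |0| = 0 ≤ 2√11 ≈ 6.6332 ✓.


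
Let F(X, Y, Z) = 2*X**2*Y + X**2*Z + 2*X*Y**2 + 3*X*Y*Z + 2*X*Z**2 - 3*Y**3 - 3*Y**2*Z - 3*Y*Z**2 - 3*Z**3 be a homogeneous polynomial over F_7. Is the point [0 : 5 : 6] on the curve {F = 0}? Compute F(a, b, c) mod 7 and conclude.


F(0,5,6) ≡ 3 (mod 7); P is NOT on the curve.

Evaluate F(0, 5, 6) term-by-term (mod 7).
  2*X**2*Y ↦ 2·0·5·1 = 0
  X**2*Z ↦ 1·0·1·6 = 0
  2*X*Y**2 ↦ 2·0·25·1 = 0
  3*X*Y*Z ↦ 3·0·5·6 = 0
  2*X*Z**2 ↦ 2·0·1·36 = 0
  -3*Y**3 ↦ -3·1·125·1 = -375
  -3*Y**2*Z ↦ -3·1·25·6 = -450
  -3*Y*Z**2 ↦ -3·1·5·36 = -540
  -3*Z**3 ↦ -3·1·1·216 = -648
Sum: F(0, 5, 6) = (0) + (0) + (0) + (0) + (0) + (-375) + (-450) + (-540) + (-648) = -2013.
Reducing mod 7: -2013 ≡ 3 (mod 7).
Since F(a, b, c) ≡ 3 ≠ 0 (mod 7), P does NOT lie on the curve.


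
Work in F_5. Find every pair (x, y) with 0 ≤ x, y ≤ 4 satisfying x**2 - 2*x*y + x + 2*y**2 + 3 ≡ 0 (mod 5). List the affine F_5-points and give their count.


Affine F_5-points: {(0, 1), (0, 4), (1, 0), (1, 1), (2, 3), (2, 4), (3, 0), (3, 3), (4, 2)}; count = 9.

For each of the 25 pairs (x, y) ∈ F_5², evaluate f(x, y) mod 5. Record the zeros.
  x = 0: [0↦3, 1↦0, 2↦1, 3↦1, 4↦0]  zeros at y ∈ {1, 4}
  x = 1: [0↦0, 1↦0, 2↦4, 3↦2, 4↦4]  zeros at y ∈ {0, 1}
  x = 2: [0↦4, 1↦2, 2↦4, 3↦0, 4↦0]  zeros at y ∈ {3, 4}
  x = 3: [0↦0, 1↦1, 2↦1, 3↦0, 4↦3]  zeros at y ∈ {0, 3}
  x = 4: [0↦3, 1↦2, 2↦0, 3↦2, 4↦3]  zeros at y ∈ {2}
Collecting zeros: affine points = {(0, 1), (0, 4), (1, 0), (1, 1), (2, 3), (2, 4), (3, 0), (3, 3), (4, 2)}.
Total count |C(F_5)_aff| = 9.


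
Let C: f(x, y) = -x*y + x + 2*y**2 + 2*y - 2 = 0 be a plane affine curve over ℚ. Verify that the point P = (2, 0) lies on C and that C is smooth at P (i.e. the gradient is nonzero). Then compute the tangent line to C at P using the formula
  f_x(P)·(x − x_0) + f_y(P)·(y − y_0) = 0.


Tangent line at P: x - 2 = 0.

Step 1: f(2, 0) = 0, so P lies on C.
Step 2: partial derivatives
  f_x(x, y) = 1 - y, f_y(x, y) = -x + 4*y + 2.
  f_x(P) = 1, f_y(P) = 0 (gradient nonzero, so P is smooth).
Step 3: tangent line at P: 1·(x − 2) + 0·(y − 0) = 0.
Expanding: x - 2 = 0.


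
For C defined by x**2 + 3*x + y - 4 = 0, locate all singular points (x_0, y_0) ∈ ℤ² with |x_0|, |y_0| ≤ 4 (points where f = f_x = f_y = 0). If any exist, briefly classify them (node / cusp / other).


No singular points in the scanned grid; C is smooth there.

Compute partial derivatives:
  f_x = 2*x + 3.
  f_y = 1.
f_y = 1 is a nonzero constant, so f_y never vanishes: no point (x, y) can satisfy f = f_x = f_y = 0. In particular no (x, y) ∈ {−4, ..., 4}² is singular; the curve is smooth.


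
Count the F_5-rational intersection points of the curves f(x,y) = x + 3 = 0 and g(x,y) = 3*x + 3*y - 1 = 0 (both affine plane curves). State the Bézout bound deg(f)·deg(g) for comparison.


Common zeros: {(2, 0)}; count = 1; Bézout bound = 1.

deg(f) = 1, deg(g) = 1, so Bézout bound = 1.
Scan x ∈ F_5. For each x, list the y ∈ F_5 with f(x, y) ≡ 0 and those with g(x, y) ≡ 0 (mod 5); the common zeros in that column are the intersection.
  x = 0: f ≡ 0 at y ∈ ∅; g ≡ 0 at y ∈ {2}; common: ∅.
  x = 1: f ≡ 0 at y ∈ ∅; g ≡ 0 at y ∈ {1}; common: ∅.
  x = 2: f ≡ 0 at y ∈ {0, 1, 2, 3, 4}; g ≡ 0 at y ∈ {0}; common: {0}.
  x = 3: f ≡ 0 at y ∈ ∅; g ≡ 0 at y ∈ {4}; common: ∅.
  x = 4: f ≡ 0 at y ∈ ∅; g ≡ 0 at y ∈ {3}; common: ∅.
Collecting: common zeros = {(2, 0)}, so the count is 1.
Comparison with the Bézout bound: 1 ≤ 1 = deg(f)·deg(g), as expected for curves with no common component (the bound is attained).


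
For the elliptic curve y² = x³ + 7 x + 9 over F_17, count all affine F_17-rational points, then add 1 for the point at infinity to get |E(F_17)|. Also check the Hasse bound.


Affine points = {(0, 3), (0, 14), (1, 0), (4, 4), (4, 13), (5, 4), (5, 13), (8, 4), (8, 13), (9, 6), (9, 11), (10, 5), (10, 12), (12, 6), (12, 11), (13, 6), (13, 11), (15, 2), (15, 15), (16, 1), (16, 16)}; affine count = 21; |E(F_17)| = 22.

Discriminant check: Δ ∝ 4a³ + 27b² = 4·7³ + 27·9² = 4·343 + 27·81 ≡ 6 (mod 17). Nonzero ⇒ E is nonsingular.
For each x ∈ F_17, compute rhs = x³ + 7·x + 9 mod 17, then count y ∈ F_17 with y² ≡ rhs.
  x = 0: rhs = 9, matching y values: 3, 14 (2 points).
  x = 1: rhs = 0, matching y values: 0 (1 points).
  x = 2: rhs = 14, matching y values: none (0 points).
  x = 3: rhs = 6, matching y values: none (0 points).
  x = 4: rhs = 16, matching y values: 4, 13 (2 points).
  x = 5: rhs = 16, matching y values: 4, 13 (2 points).
  x = 6: rhs = 12, matching y values: none (0 points).
  x = 7: rhs = 10, matching y values: none (0 points).
  x = 8: rhs = 16, matching y values: 4, 13 (2 points).
  x = 9: rhs = 2, matching y values: 6, 11 (2 points).
  x = 10: rhs = 8, matching y values: 5, 12 (2 points).
  x = 11: rhs = 6, matching y values: none (0 points).
  x = 12: rhs = 2, matching y values: 6, 11 (2 points).
  x = 13: rhs = 2, matching y values: 6, 11 (2 points).
  x = 14: rhs = 12, matching y values: none (0 points).
  x = 15: rhs = 4, matching y values: 2, 15 (2 points).
  x = 16: rhs = 1, matching y values: 1, 16 (2 points).
Total affine count: 21.
Full point count |E(F_17)| = 21 + 1 = 22.
Hasse bound: |22 − (17+1)| = |4| = 4 ≤ 2√17 ≈ 8.2462 ✓.


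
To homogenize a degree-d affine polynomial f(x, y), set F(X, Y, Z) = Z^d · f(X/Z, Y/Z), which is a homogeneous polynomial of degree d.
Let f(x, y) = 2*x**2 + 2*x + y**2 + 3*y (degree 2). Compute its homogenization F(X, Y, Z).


F(X, Y, Z) = 2*X**2 + 2*X*Z + Y**2 + 3*Y*Z

deg(f) = 2.
Substitute x = X/Z, y = Y/Z into f, then multiply by Z^2.
  monomial 2·x^2·y^0 ↦ 2·X^2·Y^0·Z^0.
  monomial 2·x^1·y^0 ↦ 2·X^1·Y^0·Z^1.
  monomial 1·x^0·y^2 ↦ 1·X^0·Y^2·Z^0.
  monomial 3·x^0·y^1 ↦ 3·X^0·Y^1·Z^1.
Collecting: F(X, Y, Z) = 2*X**2 + 2*X*Z + Y**2 + 3*Y*Z.


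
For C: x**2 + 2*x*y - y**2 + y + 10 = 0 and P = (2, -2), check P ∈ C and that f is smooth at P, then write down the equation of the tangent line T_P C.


Tangent line at P: 9*y + 18 = 0.

Step 1: f(2, -2) = 0, so P lies on C.
Step 2: partial derivatives
  f_x(x, y) = 2*x + 2*y, f_y(x, y) = 2*x - 2*y + 1.
  f_x(P) = 0, f_y(P) = 9 (gradient nonzero, so P is smooth).
Step 3: tangent line at P: 0·(x − 2) + 9·(y − -2) = 0.
Expanding: 9*y + 18 = 0.


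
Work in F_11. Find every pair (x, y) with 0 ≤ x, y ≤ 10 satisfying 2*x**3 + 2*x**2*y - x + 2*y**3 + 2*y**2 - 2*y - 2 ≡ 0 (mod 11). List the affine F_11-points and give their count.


Affine F_11-points: {(0, 1), (0, 10), (2, 1), (3, 5), (3, 6), (3, 10), (4, 5), (5, 2), (7, 4), (8, 1), (9, 10), (10, 5), (10, 7), (10, 9)}; count = 14.

For each of the 121 pairs (x, y) ∈ F_11², evaluate f(x, y) mod 11. Record the zeros.
  x = 0: [0↦9, 1↦0, 2↦7, 3↦9, 4↦7, 5↦2, 6↦6, 7↦9, 8↦1, 9↦5, 10↦0]  zeros at y ∈ {1, 10}
  x = 1: [0↦10, 1↦3, 2↦1, 3↦5, 4↦5, 5↦2, 6↦8, 7↦2, 8↦7, 9↦2, 10↦10]  zeros at y ∈ ∅
  x = 2: [0↦1, 1↦0, 2↦4, 3↦3, 4↦9, 5↦1, 6↦2, 7↦2, 8↦2, 9↦3, 10↦6]  zeros at y ∈ {1}
  x = 3: [0↦5, 1↦3, 2↦6, 3↦4, 4↦9, 5↦0, 6↦0, 7↦10, 8↦9, 9↦9, 10↦0]  zeros at y ∈ {5, 6, 10}
  x = 4: [0↦1, 1↦2, 2↦8, 3↦9, 4↦6, 5↦0, 6↦3, 7↦5, 8↦7, 9↦10, 10↦4]  zeros at y ∈ {5}
  x = 5: [0↦1, 1↦9, 2↦0, 3↦8, 4↦1, 5↦2, 6↦1, 7↦10, 8↦8, 9↦7, 10↦8]  zeros at y ∈ {2}
  x = 6: [0↦6, 1↦3, 2↦5, 3↦2, 4↦6, 5↦7, 6↦6, 7↦4, 8↦2, 9↦1, 10↦2]  zeros at y ∈ ∅
  x = 7: [0↦6, 1↦7, 2↦2, 3↦3, 4↦0, 5↦5, 6↦8, 7↦10, 8↦1, 9↦4, 10↦9]  zeros at y ∈ {4}
  x = 8: [0↦2, 1↦0, 2↦3, 3↦1, 4↦6, 5↦8, 6↦8, 7↦7, 8↦6, 9↦6, 10↦8]  zeros at y ∈ {1}
  x = 9: [0↦6, 1↦5, 2↦9, 3↦8, 4↦3, 5↦6, 6↦7, 7↦7, 8↦7, 9↦8, 10↦0]  zeros at y ∈ {10}
  x = 10: [0↦8, 1↦1, 2↦10, 3↦3, 4↦3, 5↦0, 6↦6, 7↦0, 8↦5, 9↦0, 10↦8]  zeros at y ∈ {5, 7, 9}
Collecting zeros: affine points = {(0, 1), (0, 10), (2, 1), (3, 5), (3, 6), (3, 10), (4, 5), (5, 2), (7, 4), (8, 1), (9, 10), (10, 5), (10, 7), (10, 9)}.
Total count |C(F_11)_aff| = 14.


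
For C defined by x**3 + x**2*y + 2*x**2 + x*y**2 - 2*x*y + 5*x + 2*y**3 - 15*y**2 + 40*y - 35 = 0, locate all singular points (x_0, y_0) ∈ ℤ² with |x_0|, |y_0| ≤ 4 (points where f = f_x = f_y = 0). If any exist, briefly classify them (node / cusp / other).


Singular points: {(-2, 3)}; classification: node.

Compute partial derivatives:
  f_x = 3*x**2 + 2*x*y + 4*x + y**2 - 2*y + 5.
  f_y = x**2 + 2*x*y - 2*x + 6*y**2 - 30*y + 40.
Scan x_0 ∈ {−4, ..., 4}. For each x_0, f_y(x_0, y) is a polynomial in y; find its integer roots y ∈ {−4, ..., 4}, then test f_x and f at those candidates.
  x = -4: f_y(-4, y) = 6*y**2 - 38*y + 64; no integer root y with |y| ≤ 4.
  x = -3: f_y(-3, y) = 6*y**2 - 36*y + 55; no integer root y with |y| ≤ 4.
  x = -2: f_y(-2, y) = 6*y**2 - 34*y + 48; vanishes at y ∈ {3}. (-2, 3): f_x = 0, f = 0 — SINGULAR.
  x = -1: f_y(-1, y) = 6*y**2 - 32*y + 43; no integer root y with |y| ≤ 4.
  x = 0: f_y(0, y) = 6*y**2 - 30*y + 40; no integer root y with |y| ≤ 4.
  x = 1: f_y(1, y) = 6*y**2 - 28*y + 39; no integer root y with |y| ≤ 4.
  x = 2: f_y(2, y) = 6*y**2 - 26*y + 40; no integer root y with |y| ≤ 4.
  x = 3: f_y(3, y) = 6*y**2 - 24*y + 43; no integer root y with |y| ≤ 4.
  x = 4: f_y(4, y) = 6*y**2 - 22*y + 48; no integer root y with |y| ≤ 4.
Only singular point on the grid: (-2, 3).
Classify: substitute x = -2 + u, y = 3 + v and expand: f = u**3 + u**2*v - u**2 + u*v**2 + 2*v**3 + v**2.
No constant or linear terms (consistent with a singular point). Quadratic part: -u**2 + v**2. Cubic part: u**3 + u**2*v + u*v**2 + 2*v**3.
The quadratic part v**2 - u**2 = (v − u)(v + u) splits into two distinct linear factors, so there are two distinct tangent lines y − 3 = ±(x − -2) — this is a node (ordinary double point).
Classification: node.


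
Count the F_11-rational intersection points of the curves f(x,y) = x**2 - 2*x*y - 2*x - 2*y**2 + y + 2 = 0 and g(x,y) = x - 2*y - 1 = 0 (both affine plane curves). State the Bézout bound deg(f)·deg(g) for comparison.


Common zeros: {(2, 6), (10, 10)}; count = 2; Bézout bound = 2.

deg(f) = 2, deg(g) = 1, so Bézout bound = 2.
Scan x ∈ F_11. For each x, list the y ∈ F_11 with f(x, y) ≡ 0 and those with g(x, y) ≡ 0 (mod 11); the common zeros in that column are the intersection.
  x = 0: f ≡ 0 at y ∈ ∅; g ≡ 0 at y ∈ {5}; common: ∅.
  x = 1: f ≡ 0 at y ∈ {6, 10}; g ≡ 0 at y ∈ {0}; common: ∅.
  x = 2: f ≡ 0 at y ∈ {6, 9}; g ≡ 0 at y ∈ {6}; common: {6}.
  x = 3: f ≡ 0 at y ∈ ∅; g ≡ 0 at y ∈ {1}; common: ∅.
  x = 4: f ≡ 0 at y ∈ ∅; g ≡ 0 at y ∈ {7}; common: ∅.
  x = 5: f ≡ 0 at y ∈ ∅; g ≡ 0 at y ∈ {2}; common: ∅.
  x = 6: f ≡ 0 at y ∈ ∅; g ≡ 0 at y ∈ {8}; common: ∅.
  x = 7: f ≡ 0 at y ∈ {1, 9}; g ≡ 0 at y ∈ {3}; common: ∅.
  x = 8: f ≡ 0 at y ∈ {1, 8}; g ≡ 0 at y ∈ {9}; common: ∅.
  x = 9: f ≡ 0 at y ∈ ∅; g ≡ 0 at y ∈ {4}; common: ∅.
  x = 10: f ≡ 0 at y ∈ {8, 10}; g ≡ 0 at y ∈ {10}; common: {10}.
Collecting: common zeros = {(2, 6), (10, 10)}, so the count is 2.
Comparison with the Bézout bound: 2 ≤ 2 = deg(f)·deg(g), as expected for curves with no common component (the bound is attained).


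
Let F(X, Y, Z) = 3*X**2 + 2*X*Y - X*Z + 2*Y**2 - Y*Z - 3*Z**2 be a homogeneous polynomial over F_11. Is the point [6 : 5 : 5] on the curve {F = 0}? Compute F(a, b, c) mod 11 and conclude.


F(6,5,5) ≡ 0 (mod 11); P is on the curve.

Evaluate F(6, 5, 5) term-by-term (mod 11).
  3*X**2 ↦ 3·36·1·1 = 108
  2*X*Y ↦ 2·6·5·1 = 60
  -X*Z ↦ -1·6·1·5 = -30
  2*Y**2 ↦ 2·1·25·1 = 50
  -Y*Z ↦ -1·1·5·5 = -25
  -3*Z**2 ↦ -3·1·1·25 = -75
Sum: F(6, 5, 5) = (108) + (60) + (-30) + (50) + (-25) + (-75) = 88.
Reducing mod 11: 88 ≡ 0 (mod 11).
Since F(a, b, c) ≡ 0 (mod 11), P lies on the curve.


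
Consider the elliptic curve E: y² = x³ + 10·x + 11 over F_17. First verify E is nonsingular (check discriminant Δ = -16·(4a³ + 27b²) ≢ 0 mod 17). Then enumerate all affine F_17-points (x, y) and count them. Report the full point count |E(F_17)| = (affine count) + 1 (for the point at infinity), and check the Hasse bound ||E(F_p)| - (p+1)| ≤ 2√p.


Affine points = {(3, 0), (4, 8), (4, 9), (5, 4), (5, 13), (6, 7), (6, 10), (7, 4), (7, 13), (8, 5), (8, 12), (13, 3), (13, 14), (15, 0), (16, 0)}; affine count = 15; |E(F_17)| = 16.

Discriminant check: Δ ∝ 4a³ + 27b² = 4·10³ + 27·11² = 4·1000 + 27·121 ≡ 8 (mod 17). Nonzero ⇒ E is nonsingular.
For each x ∈ F_17, compute rhs = x³ + 10·x + 11 mod 17, then count y ∈ F_17 with y² ≡ rhs.
  x = 0: rhs = 11, matching y values: none (0 points).
  x = 1: rhs = 5, matching y values: none (0 points).
  x = 2: rhs = 5, matching y values: none (0 points).
  x = 3: rhs = 0, matching y values: 0 (1 points).
  x = 4: rhs = 13, matching y values: 8, 9 (2 points).
  x = 5: rhs = 16, matching y values: 4, 13 (2 points).
  x = 6: rhs = 15, matching y values: 7, 10 (2 points).
  x = 7: rhs = 16, matching y values: 4, 13 (2 points).
  x = 8: rhs = 8, matching y values: 5, 12 (2 points).
  x = 9: rhs = 14, matching y values: none (0 points).
  x = 10: rhs = 6, matching y values: none (0 points).
  x = 11: rhs = 7, matching y values: none (0 points).
  x = 12: rhs = 6, matching y values: none (0 points).
  x = 13: rhs = 9, matching y values: 3, 14 (2 points).
  x = 14: rhs = 5, matching y values: none (0 points).
  x = 15: rhs = 0, matching y values: 0 (1 points).
  x = 16: rhs = 0, matching y values: 0 (1 points).
Total affine count: 15.
Full point count |E(F_17)| = 15 + 1 = 16.
Hasse bound: |16 − (17+1)| = |-2| = 2 ≤ 2√17 ≈ 8.2462 ✓.


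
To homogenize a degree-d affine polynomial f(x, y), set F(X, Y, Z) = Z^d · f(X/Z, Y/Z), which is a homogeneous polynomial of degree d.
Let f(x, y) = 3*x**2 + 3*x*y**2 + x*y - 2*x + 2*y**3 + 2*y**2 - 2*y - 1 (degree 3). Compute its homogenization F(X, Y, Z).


F(X, Y, Z) = 3*X**2*Z + 3*X*Y**2 + X*Y*Z - 2*X*Z**2 + 2*Y**3 + 2*Y**2*Z - 2*Y*Z**2 - Z**3

deg(f) = 3.
Substitute x = X/Z, y = Y/Z into f, then multiply by Z^3.
  monomial 3·x^2·y^0 ↦ 3·X^2·Y^0·Z^1.
  monomial 3·x^1·y^2 ↦ 3·X^1·Y^2·Z^0.
  monomial 1·x^1·y^1 ↦ 1·X^1·Y^1·Z^1.
  monomial -2·x^1·y^0 ↦ -2·X^1·Y^0·Z^2.
  monomial 2·x^0·y^3 ↦ 2·X^0·Y^3·Z^0.
  monomial 2·x^0·y^2 ↦ 2·X^0·Y^2·Z^1.
  monomial -2·x^0·y^1 ↦ -2·X^0·Y^1·Z^2.
  monomial -1·x^0·y^0 ↦ -1·X^0·Y^0·Z^3.
Collecting: F(X, Y, Z) = 3*X**2*Z + 3*X*Y**2 + X*Y*Z - 2*X*Z**2 + 2*Y**3 + 2*Y**2*Z - 2*Y*Z**2 - Z**3.


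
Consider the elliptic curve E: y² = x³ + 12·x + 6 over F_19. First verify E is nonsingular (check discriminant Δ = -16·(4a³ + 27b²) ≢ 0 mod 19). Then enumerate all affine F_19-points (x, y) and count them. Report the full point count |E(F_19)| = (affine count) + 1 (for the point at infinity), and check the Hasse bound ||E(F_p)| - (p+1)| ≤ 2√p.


Affine points = {(0, 5), (0, 14), (1, 0), (2, 0), (4, 2), (4, 17), (5, 1), (5, 18), (6, 3), (6, 16), (8, 5), (8, 14), (9, 8), (9, 11), (10, 9), (10, 10), (11, 5), (11, 14), (12, 4), (12, 15), (14, 7), (14, 12), (16, 0)}; affine count = 23; |E(F_19)| = 24.

Discriminant check: Δ ∝ 4a³ + 27b² = 4·12³ + 27·6² = 4·1728 + 27·36 ≡ 18 (mod 19). Nonzero ⇒ E is nonsingular.
For each x ∈ F_19, compute rhs = x³ + 12·x + 6 mod 19, then count y ∈ F_19 with y² ≡ rhs.
  x = 0: rhs = 6, matching y values: 5, 14 (2 points).
  x = 1: rhs = 0, matching y values: 0 (1 points).
  x = 2: rhs = 0, matching y values: 0 (1 points).
  x = 3: rhs = 12, matching y values: none (0 points).
  x = 4: rhs = 4, matching y values: 2, 17 (2 points).
  x = 5: rhs = 1, matching y values: 1, 18 (2 points).
  x = 6: rhs = 9, matching y values: 3, 16 (2 points).
  x = 7: rhs = 15, matching y values: none (0 points).
  x = 8: rhs = 6, matching y values: 5, 14 (2 points).
  x = 9: rhs = 7, matching y values: 8, 11 (2 points).
  x = 10: rhs = 5, matching y values: 9, 10 (2 points).
  x = 11: rhs = 6, matching y values: 5, 14 (2 points).
  x = 12: rhs = 16, matching y values: 4, 15 (2 points).
  x = 13: rhs = 3, matching y values: none (0 points).
  x = 14: rhs = 11, matching y values: 7, 12 (2 points).
  x = 15: rhs = 8, matching y values: none (0 points).
  x = 16: rhs = 0, matching y values: 0 (1 points).
  x = 17: rhs = 12, matching y values: none (0 points).
  x = 18: rhs = 12, matching y values: none (0 points).
Total affine count: 23.
Full point count |E(F_19)| = 23 + 1 = 24.
Hasse bound: |24 − (19+1)| = |4| = 4 ≤ 2√19 ≈ 8.7178 ✓.


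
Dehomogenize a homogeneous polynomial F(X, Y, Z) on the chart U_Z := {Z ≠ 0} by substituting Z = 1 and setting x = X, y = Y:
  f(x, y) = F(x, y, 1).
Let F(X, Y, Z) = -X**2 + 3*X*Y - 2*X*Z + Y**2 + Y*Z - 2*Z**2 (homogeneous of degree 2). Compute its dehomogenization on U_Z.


f(x, y) = -x**2 + 3*x*y - 2*x + y**2 + y - 2

On U_Z we set Z = 1. Each monomial c·X^i·Y^j·Z^k in F becomes c·x^i·y^j·1^k = c·x^i·y^j.
Substituting Z = 1: F(X, Y, 1) = -x**2 + 3*x*y - 2*x + y**2 + y - 2.
Note: deg(f) ≤ deg(F) = 2; strict inequality happens when F is divisible by Z (lost terms).


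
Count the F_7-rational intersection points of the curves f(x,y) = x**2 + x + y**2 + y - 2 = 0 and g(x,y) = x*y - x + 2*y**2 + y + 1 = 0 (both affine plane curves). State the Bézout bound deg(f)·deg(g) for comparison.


Common zeros: {(0, 5), (1, 0), (1, 6)}; count = 3; Bézout bound = 4.

deg(f) = 2, deg(g) = 2, so Bézout bound = 4.
Scan x ∈ F_7. For each x, list the y ∈ F_7 with f(x, y) ≡ 0 and those with g(x, y) ≡ 0 (mod 7); the common zeros in that column are the intersection.
  x = 0: f ≡ 0 at y ∈ {1, 5}; g ≡ 0 at y ∈ {5}; common: {5}.
  x = 1: f ≡ 0 at y ∈ {0, 6}; g ≡ 0 at y ∈ {0, 6}; common: {0, 6}.
  x = 2: f ≡ 0 at y ∈ ∅; g ≡ 0 at y ∈ ∅; common: ∅.
  x = 3: f ≡ 0 at y ∈ ∅; g ≡ 0 at y ∈ {2, 3}; common: ∅.
  x = 4: f ≡ 0 at y ∈ ∅; g ≡ 0 at y ∈ {4}; common: ∅.
  x = 5: f ≡ 0 at y ∈ {0, 6}; g ≡ 0 at y ∈ ∅; common: ∅.
  x = 6: f ≡ 0 at y ∈ {1, 5}; g ≡ 0 at y ∈ ∅; common: ∅.
Collecting: common zeros = {(0, 5), (1, 0), (1, 6)}, so the count is 3.
Comparison with the Bézout bound: 3 ≤ 4 = deg(f)·deg(g), as expected for curves with no common component (the affine F_7-count falls short of the bound because intersections may lie at infinity, over extension fields, or carry multiplicity).


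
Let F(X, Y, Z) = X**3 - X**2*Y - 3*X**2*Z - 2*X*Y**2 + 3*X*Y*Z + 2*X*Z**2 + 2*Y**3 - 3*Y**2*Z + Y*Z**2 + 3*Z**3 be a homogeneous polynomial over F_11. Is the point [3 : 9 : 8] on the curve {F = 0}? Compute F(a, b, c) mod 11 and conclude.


F(3,9,8) ≡ 10 (mod 11); P is NOT on the curve.

Evaluate F(3, 9, 8) term-by-term (mod 11).
  X**3 ↦ 1·27·1·1 = 27
  -X**2*Y ↦ -1·9·9·1 = -81
  -3*X**2*Z ↦ -3·9·1·8 = -216
  -2*X*Y**2 ↦ -2·3·81·1 = -486
  3*X*Y*Z ↦ 3·3·9·8 = 648
  2*X*Z**2 ↦ 2·3·1·64 = 384
  2*Y**3 ↦ 2·1·729·1 = 1458
  -3*Y**2*Z ↦ -3·1·81·8 = -1944
  Y*Z**2 ↦ 1·1·9·64 = 576
  3*Z**3 ↦ 3·1·1·512 = 1536
Sum: F(3, 9, 8) = (27) + (-81) + (-216) + (-486) + (648) + (384) + (1458) + (-1944) + (576) + (1536) = 1902.
Reducing mod 11: 1902 ≡ 10 (mod 11).
Since F(a, b, c) ≡ 10 ≠ 0 (mod 11), P does NOT lie on the curve.


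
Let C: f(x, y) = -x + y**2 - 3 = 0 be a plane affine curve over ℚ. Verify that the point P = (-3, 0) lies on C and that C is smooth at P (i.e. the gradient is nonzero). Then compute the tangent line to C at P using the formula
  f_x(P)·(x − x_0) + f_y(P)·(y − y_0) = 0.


Tangent line at P: -x - 3 = 0.

Step 1: f(-3, 0) = 0, so P lies on C.
Step 2: partial derivatives
  f_x(x, y) = -1, f_y(x, y) = 2*y.
  f_x(P) = -1, f_y(P) = 0 (gradient nonzero, so P is smooth).
Step 3: tangent line at P: -1·(x − -3) + 0·(y − 0) = 0.
Expanding: -x - 3 = 0.


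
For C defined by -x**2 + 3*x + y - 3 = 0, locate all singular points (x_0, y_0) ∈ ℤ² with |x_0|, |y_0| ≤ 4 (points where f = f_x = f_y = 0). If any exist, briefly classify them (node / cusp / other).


No singular points in the scanned grid; C is smooth there.

Compute partial derivatives:
  f_x = 3 - 2*x.
  f_y = 1.
f_y = 1 is a nonzero constant, so f_y never vanishes: no point (x, y) can satisfy f = f_x = f_y = 0. In particular no (x, y) ∈ {−4, ..., 4}² is singular; the curve is smooth.


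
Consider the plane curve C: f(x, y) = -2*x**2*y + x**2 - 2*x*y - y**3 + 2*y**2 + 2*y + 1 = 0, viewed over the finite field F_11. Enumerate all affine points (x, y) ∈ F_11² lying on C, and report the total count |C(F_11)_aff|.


Affine F_11-points: {(1, 6), (1, 9), (3, 1), (3, 4), (3, 8), (4, 8), (6, 1), (7, 9), (10, 4)}; count = 9.

For each of the 121 pairs (x, y) ∈ F_11², evaluate f(x, y) mod 11. Record the zeros.
  x = 0: [0↦1, 1↦4, 2↦5, 3↦9, 4↦10, 5↦2, 6↦1, 7↦1, 8↦7, 9↦2, 10↦2]  zeros at y ∈ ∅
  x = 1: [0↦2, 1↦1, 2↦9, 3↦9, 4↦6, 5↦5, 6↦0, 7↦7, 8↦9, 9↦0, 10↦7]  zeros at y ∈ {6, 9}
  x = 2: [0↦5, 1↦7, 2↦7, 3↦10, 4↦10, 5↦1, 6↦10, 7↦9, 8↦3, 9↦8, 10↦7]  zeros at y ∈ ∅
  x = 3: [0↦10, 1↦0, 2↦10, 3↦1, 4↦0, 5↦1, 6↦9, 7↦7, 8↦0, 9↦4, 10↦2]  zeros at y ∈ {1, 4, 8}
  x = 4: [0↦6, 1↦2, 2↦7, 3↦4, 4↦9, 5↦5, 6↦8, 7↦1, 8↦0, 9↦10, 10↦3]  zeros at y ∈ {8}
  x = 5: [0↦4, 1↦2, 2↦9, 3↦8, 4↦4, 5↦2, 6↦7, 7↦2, 8↦3, 9↦4, 10↦10]  zeros at y ∈ ∅
  x = 6: [0↦4, 1↦0, 2↦5, 3↦2, 4↦7, 5↦3, 6↦6, 7↦10, 8↦9, 9↦8, 10↦1]  zeros at y ∈ {1}
  x = 7: [0↦6, 1↦7, 2↦6, 3↦8, 4↦7, 5↦8, 6↦5, 7↦3, 8↦7, 9↦0, 10↦9]  zeros at y ∈ {9}
  x = 8: [0↦10, 1↦1, 2↦1, 3↦4, 4↦4, 5↦6, 6↦4, 7↦3, 8↦8, 9↦2, 10↦1]  zeros at y ∈ ∅
  x = 9: [0↦5, 1↦4, 2↦1, 3↦1, 4↦9, 5↦8, 6↦3, 7↦10, 8↦1, 9↦3, 10↦10]  zeros at y ∈ ∅
  x = 10: [0↦2, 1↦5, 2↦6, 3↦10, 4↦0, 5↦3, 6↦2, 7↦2, 8↦8, 9↦3, 10↦3]  zeros at y ∈ {4}
Collecting zeros: affine points = {(1, 6), (1, 9), (3, 1), (3, 4), (3, 8), (4, 8), (6, 1), (7, 9), (10, 4)}.
Total count |C(F_11)_aff| = 9.
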